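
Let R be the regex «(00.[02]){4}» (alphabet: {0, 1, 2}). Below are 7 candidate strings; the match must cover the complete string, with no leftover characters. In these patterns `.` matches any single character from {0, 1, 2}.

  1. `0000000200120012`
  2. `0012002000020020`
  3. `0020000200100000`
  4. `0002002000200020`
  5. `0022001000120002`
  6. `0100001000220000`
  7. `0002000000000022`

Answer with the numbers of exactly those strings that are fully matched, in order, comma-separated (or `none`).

1, 2, 3, 4, 5, 7

1 → match
2 → match
3 → match
4 → match
5 → match
6 → no match — must start with `00`
7 → match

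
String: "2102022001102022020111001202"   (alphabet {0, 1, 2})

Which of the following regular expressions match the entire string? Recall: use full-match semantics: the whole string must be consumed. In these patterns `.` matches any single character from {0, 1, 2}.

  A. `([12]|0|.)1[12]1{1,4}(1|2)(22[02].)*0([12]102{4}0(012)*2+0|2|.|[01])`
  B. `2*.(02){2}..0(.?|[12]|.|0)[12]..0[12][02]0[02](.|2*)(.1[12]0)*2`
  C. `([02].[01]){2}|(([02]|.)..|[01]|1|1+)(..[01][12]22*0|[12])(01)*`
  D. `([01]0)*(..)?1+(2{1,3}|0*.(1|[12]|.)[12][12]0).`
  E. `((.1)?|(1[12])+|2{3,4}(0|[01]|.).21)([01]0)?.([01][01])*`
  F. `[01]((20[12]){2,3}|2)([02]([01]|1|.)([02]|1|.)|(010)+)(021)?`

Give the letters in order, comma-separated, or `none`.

B

A → no match
B → match
C → no match
D → no match
E → no match
F → no match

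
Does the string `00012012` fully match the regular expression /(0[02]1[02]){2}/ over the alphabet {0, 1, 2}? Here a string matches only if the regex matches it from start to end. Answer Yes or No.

No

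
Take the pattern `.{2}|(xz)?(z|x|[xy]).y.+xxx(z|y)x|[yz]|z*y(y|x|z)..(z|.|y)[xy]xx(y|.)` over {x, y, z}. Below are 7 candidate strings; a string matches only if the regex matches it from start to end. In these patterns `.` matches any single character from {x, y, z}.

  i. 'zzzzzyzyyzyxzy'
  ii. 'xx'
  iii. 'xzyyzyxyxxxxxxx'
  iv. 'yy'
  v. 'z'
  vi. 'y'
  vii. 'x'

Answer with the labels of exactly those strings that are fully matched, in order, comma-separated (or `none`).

i → no match
ii. 'xx' → match
iii → no match
iv. 'yy' → match
v. 'z' → match
vi. 'y' → match
vii. 'x' → no match

ii, iv, v, vi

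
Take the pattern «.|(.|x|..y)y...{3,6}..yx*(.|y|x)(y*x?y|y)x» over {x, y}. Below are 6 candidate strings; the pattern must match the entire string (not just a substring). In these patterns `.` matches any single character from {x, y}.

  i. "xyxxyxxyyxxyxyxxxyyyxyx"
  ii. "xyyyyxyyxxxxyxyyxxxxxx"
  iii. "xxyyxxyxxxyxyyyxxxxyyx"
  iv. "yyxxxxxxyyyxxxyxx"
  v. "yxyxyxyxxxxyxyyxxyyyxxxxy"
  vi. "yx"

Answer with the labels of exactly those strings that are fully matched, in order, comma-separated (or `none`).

iii

i → no match
ii → no match
iii → match
iv → no match
v → no match
vi → no match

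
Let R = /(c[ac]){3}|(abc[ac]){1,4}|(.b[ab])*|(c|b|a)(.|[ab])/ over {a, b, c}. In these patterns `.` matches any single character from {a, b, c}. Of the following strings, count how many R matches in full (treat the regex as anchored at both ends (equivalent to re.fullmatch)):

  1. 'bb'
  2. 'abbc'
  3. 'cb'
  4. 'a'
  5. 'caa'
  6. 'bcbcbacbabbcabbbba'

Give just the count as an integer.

1 → match
2 → no match
3 → match
4 → no match
5 → no match
6 → no match
Total matched: 2

2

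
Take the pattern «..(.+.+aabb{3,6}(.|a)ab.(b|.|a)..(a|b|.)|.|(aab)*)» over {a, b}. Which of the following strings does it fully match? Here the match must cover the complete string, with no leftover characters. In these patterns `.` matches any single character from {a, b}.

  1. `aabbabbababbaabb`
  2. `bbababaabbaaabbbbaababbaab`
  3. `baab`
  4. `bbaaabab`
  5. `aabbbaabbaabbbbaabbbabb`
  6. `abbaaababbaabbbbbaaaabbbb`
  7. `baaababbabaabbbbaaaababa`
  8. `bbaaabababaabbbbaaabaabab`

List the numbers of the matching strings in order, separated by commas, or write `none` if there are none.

5

1 → no match
2 → no match
3 → no match
4 → no match
5 → match
6 → no match
7 → no match
8 → no match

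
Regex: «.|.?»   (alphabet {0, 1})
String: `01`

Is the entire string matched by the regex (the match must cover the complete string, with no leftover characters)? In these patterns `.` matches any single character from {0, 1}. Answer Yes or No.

No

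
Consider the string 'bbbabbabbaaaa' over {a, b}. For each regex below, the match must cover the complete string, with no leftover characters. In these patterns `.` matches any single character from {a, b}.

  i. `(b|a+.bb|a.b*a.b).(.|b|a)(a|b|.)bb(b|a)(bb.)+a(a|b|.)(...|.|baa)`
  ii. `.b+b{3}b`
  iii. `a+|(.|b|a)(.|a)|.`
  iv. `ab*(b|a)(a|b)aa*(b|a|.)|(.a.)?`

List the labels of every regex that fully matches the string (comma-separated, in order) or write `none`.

i

i → match
ii → no match — must end with 'bb'
iii → no match
iv → no match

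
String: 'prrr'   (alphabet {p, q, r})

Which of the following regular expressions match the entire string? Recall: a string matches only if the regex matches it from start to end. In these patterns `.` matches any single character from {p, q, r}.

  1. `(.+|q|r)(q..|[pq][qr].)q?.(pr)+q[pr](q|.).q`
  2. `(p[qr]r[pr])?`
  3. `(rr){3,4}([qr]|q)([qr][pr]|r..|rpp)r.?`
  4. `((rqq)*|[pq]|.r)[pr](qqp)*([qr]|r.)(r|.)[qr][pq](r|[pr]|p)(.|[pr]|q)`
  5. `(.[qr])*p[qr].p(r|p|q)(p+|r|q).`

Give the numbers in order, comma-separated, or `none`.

1 → no match — must end with 'q'
2 → match
3 → no match — must start with 'rr'
4 → no match
5 → no match

2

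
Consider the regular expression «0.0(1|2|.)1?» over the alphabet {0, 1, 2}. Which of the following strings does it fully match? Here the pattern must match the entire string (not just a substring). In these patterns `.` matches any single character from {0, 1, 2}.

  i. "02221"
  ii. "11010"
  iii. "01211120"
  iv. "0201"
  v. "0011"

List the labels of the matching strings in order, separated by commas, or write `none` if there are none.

i → no match
ii → no match — must start with "0"
iii → no match
iv → match
v → no match

iv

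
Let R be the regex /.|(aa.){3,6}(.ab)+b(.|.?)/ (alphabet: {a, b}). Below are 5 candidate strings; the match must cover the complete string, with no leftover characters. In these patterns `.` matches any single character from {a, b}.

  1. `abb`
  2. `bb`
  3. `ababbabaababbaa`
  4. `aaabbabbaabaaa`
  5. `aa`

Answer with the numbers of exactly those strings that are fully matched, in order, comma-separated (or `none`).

none

1 → no match
2 → no match
3 → no match
4 → no match
5 → no match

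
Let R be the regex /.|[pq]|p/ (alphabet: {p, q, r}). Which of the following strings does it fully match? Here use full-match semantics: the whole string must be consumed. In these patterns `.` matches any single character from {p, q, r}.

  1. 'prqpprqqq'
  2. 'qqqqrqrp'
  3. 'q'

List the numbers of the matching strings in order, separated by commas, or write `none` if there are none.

1 → no match
2 → no match
3 → match

3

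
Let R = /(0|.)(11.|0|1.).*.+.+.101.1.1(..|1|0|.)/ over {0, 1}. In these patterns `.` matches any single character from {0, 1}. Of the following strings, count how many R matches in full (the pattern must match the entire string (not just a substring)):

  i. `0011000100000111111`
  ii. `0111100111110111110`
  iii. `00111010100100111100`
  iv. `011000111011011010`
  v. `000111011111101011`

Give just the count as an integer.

1

i → no match
ii → match
iii → no match
iv → no match
v → no match
Total matched: 1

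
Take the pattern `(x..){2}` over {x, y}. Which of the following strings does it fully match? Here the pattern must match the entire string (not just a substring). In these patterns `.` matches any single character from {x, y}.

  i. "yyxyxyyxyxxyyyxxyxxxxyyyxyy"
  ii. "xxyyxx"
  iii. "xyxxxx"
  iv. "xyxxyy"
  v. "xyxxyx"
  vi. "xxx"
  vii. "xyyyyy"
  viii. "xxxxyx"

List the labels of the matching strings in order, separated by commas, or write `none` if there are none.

i → no match — must start with "x"
ii → no match
iii → match
iv → match
v → match
vi → no match
vii → no match
viii → match

iii, iv, v, viii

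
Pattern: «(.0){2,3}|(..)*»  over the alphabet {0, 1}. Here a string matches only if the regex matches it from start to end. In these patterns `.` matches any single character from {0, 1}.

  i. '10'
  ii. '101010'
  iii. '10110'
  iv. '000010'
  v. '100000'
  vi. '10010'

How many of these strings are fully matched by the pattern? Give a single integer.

i → match
ii → match
iii → no match
iv → match
v → match
vi → no match
Total matched: 4

4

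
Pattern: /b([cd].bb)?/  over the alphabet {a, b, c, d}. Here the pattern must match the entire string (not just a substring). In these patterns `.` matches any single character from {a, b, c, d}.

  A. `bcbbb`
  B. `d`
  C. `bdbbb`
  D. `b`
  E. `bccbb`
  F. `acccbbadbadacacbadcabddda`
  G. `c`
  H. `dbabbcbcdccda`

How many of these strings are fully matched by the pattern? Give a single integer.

A → match
B → no match — must start with `b`
C → match
D → match
E → match
F → no match — must start with `b`
G → no match — must start with `b`
H → no match — must start with `b`
Total matched: 4

4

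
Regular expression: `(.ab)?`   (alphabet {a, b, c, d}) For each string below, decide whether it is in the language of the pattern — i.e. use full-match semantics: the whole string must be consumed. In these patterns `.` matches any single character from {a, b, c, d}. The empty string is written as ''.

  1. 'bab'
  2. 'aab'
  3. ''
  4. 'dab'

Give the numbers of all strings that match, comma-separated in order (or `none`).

1 → match
2 → match
3 → match
4 → match

1, 2, 3, 4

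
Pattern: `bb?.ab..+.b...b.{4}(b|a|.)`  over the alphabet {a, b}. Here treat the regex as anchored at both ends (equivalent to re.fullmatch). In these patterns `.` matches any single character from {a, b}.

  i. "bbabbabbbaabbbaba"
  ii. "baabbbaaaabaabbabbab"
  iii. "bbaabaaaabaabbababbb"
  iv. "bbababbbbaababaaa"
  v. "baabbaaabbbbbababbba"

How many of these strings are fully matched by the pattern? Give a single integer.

i → match
ii → match
iii → no match
iv → match
v → match
Total matched: 4

4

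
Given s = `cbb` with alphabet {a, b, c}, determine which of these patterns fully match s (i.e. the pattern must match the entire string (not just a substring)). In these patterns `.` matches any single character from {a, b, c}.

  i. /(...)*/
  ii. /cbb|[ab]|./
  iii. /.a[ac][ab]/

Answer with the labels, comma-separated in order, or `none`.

i, ii

i → match
ii → match
iii → no match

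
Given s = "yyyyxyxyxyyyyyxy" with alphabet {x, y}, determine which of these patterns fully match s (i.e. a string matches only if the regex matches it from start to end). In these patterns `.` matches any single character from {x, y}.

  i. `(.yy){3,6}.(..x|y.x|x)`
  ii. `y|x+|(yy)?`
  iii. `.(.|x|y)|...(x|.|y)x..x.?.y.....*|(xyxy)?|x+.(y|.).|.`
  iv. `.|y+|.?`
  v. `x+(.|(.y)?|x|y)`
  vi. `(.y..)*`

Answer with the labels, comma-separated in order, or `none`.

vi

i → no match — must end with "x"
ii → no match
iii → no match
iv → no match
v → no match — must start with "x"
vi → match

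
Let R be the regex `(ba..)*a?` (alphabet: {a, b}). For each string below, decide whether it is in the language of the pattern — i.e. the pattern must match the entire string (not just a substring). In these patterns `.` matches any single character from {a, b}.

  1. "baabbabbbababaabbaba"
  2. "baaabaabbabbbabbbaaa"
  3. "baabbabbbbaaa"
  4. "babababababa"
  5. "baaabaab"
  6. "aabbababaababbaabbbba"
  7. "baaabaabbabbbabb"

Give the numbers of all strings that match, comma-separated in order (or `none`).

1 → match
2 → match
3 → no match
4 → match
5 → match
6 → no match
7 → match

1, 2, 4, 5, 7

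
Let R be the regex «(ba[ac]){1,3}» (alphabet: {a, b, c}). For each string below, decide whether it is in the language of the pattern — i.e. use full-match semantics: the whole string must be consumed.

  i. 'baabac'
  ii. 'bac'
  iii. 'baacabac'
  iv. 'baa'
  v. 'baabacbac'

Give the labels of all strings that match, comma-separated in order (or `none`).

i, ii, iv, v

i. 'baabac' → match
ii. 'bac' → match
iii. 'baacabac' → no match
iv. 'baa' → match
v. 'baabacbac' → match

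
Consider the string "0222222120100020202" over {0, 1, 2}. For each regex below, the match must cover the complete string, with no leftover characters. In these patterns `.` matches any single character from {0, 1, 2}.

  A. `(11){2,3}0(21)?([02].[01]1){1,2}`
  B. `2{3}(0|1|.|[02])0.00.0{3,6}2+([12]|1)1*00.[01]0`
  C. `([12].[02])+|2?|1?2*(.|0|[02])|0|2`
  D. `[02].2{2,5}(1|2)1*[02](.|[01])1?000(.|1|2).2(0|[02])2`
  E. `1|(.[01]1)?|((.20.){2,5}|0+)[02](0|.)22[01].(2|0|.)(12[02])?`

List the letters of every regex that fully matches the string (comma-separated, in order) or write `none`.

D

A → no match — must start with "11"
B → no match — must start with "2"
C → no match
D → match
E → no match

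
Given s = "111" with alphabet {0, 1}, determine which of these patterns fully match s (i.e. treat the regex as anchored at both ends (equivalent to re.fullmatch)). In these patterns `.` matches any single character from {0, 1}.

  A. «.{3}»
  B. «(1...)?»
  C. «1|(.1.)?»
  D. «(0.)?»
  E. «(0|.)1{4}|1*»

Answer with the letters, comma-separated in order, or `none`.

A, C, E

A → match
B → no match
C → match
D → no match
E → match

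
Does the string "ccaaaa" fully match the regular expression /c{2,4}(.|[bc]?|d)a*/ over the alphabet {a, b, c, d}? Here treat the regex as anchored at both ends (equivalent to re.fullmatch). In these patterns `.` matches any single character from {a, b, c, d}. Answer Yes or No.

Yes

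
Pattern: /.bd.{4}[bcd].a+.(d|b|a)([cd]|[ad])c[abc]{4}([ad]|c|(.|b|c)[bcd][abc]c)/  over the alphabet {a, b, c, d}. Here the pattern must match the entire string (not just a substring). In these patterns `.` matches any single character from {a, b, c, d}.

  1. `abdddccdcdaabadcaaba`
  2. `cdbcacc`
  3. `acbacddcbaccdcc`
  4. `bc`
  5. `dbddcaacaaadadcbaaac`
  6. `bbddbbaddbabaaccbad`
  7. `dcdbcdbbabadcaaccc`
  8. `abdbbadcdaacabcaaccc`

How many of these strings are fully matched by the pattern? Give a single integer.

1

1 → no match
2 → no match
3 → no match
4 → no match
5 → match
6 → no match
7 → no match
8 → no match
Total matched: 1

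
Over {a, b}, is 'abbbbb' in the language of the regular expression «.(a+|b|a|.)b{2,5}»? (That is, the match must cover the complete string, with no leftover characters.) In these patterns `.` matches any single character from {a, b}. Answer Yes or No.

Yes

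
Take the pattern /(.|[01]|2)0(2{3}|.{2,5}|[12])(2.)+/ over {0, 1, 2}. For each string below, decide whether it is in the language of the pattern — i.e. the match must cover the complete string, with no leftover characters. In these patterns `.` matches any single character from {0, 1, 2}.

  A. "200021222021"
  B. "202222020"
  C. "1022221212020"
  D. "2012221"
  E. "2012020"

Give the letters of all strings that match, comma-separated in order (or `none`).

A → match
B → match
C → match
D → match
E → match

A, B, C, D, E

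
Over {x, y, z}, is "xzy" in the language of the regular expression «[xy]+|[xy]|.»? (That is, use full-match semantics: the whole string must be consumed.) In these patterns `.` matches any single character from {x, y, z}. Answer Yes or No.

No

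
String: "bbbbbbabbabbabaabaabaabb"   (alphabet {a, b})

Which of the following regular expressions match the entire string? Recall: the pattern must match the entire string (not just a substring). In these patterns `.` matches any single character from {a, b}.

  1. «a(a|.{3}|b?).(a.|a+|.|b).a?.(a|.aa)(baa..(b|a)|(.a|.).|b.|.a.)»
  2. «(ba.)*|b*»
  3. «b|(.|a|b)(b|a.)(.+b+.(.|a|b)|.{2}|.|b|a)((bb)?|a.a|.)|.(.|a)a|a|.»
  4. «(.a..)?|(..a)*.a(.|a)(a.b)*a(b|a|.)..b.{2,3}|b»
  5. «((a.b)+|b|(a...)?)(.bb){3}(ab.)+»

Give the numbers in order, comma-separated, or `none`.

1 → no match — must start with "a"
2 → no match
3 → match
4 → no match
5 → match

3, 5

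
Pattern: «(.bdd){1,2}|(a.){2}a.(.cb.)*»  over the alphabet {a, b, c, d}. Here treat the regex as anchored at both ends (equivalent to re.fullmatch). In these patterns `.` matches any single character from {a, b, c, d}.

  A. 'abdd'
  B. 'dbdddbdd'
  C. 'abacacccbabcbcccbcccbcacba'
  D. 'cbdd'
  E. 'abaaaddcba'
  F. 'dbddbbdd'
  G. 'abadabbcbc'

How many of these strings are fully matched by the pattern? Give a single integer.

7

A → match
B → match
C → match
D → match
E → match
F → match
G → match
Total matched: 7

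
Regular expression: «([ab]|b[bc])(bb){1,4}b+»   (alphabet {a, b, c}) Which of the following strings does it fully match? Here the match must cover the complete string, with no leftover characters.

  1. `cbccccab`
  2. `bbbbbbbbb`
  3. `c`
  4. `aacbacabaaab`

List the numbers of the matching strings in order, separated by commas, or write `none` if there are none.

1 → no match
2 → match
3 → no match — must end with `b`
4 → no match

2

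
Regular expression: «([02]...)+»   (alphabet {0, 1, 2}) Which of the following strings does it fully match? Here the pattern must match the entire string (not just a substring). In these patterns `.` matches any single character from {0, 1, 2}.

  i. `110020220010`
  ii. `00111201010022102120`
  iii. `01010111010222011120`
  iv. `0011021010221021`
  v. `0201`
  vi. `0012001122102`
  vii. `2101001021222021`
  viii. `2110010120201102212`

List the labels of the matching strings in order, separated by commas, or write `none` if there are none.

v, vii

i. `110020220010` → no match
ii → no match
iii → no match
iv → no match
v. `0201` → match
vi → no match
vii → match
viii → no match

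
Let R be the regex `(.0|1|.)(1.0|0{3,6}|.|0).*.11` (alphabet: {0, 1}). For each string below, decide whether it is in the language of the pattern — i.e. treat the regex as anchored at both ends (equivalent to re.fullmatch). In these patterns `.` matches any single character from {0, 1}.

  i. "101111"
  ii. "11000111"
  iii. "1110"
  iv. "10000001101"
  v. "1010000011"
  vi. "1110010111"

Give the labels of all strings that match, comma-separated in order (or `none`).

i → match
ii → match
iii → no match — must end with "11"
iv → no match — must end with "11"
v → match
vi → match

i, ii, v, vi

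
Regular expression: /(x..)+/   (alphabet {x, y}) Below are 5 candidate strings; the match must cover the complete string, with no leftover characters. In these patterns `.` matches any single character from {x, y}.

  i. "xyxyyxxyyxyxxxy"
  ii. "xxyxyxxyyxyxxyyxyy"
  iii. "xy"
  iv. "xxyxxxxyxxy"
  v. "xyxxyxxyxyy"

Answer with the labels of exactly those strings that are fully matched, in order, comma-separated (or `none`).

ii

i → no match
ii → match
iii → no match
iv → no match
v → no match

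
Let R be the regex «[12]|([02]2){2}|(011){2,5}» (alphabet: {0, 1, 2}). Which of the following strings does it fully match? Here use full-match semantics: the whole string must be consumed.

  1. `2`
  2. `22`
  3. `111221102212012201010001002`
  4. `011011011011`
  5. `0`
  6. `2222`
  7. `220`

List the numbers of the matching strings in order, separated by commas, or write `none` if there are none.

1, 4, 6

1 → match
2 → no match
3 → no match
4 → match
5 → no match
6 → match
7 → no match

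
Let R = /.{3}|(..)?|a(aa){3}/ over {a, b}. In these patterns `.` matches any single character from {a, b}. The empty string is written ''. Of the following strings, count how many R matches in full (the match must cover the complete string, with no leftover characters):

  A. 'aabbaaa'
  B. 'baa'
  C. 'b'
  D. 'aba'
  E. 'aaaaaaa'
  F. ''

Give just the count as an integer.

A → no match
B → match
C → no match
D → match
E → match
F → match
Total matched: 4

4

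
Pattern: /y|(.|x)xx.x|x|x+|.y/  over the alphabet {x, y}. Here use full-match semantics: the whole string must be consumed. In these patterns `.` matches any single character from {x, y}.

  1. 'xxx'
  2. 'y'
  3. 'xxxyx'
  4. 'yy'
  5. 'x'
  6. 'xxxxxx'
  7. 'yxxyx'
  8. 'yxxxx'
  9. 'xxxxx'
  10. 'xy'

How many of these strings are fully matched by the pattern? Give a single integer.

1 → match
2 → match
3 → match
4 → match
5 → match
6 → match
7 → match
8 → match
9 → match
10 → match
Total matched: 10

10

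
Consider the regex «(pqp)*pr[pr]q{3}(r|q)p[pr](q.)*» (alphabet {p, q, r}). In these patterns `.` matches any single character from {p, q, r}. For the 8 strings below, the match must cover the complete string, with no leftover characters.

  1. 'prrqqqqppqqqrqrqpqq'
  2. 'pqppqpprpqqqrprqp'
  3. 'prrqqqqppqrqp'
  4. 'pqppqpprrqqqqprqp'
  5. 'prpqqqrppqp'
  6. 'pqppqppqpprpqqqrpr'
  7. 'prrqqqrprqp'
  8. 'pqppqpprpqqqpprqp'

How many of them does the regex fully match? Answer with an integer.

1 → match
2 → match
3 → match
4 → match
5 → match
6 → match
7 → match
8 → no match
Total matched: 7

7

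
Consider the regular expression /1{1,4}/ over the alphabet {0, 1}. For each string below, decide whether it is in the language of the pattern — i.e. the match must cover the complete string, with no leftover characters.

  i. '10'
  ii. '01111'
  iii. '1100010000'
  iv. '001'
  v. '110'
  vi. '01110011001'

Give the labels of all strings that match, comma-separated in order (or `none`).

i → no match — must end with '1'
ii → no match — must start with '1'
iii → no match — must end with '1'
iv → no match — must start with '1'
v → no match — must end with '1'
vi → no match — must start with '1'

none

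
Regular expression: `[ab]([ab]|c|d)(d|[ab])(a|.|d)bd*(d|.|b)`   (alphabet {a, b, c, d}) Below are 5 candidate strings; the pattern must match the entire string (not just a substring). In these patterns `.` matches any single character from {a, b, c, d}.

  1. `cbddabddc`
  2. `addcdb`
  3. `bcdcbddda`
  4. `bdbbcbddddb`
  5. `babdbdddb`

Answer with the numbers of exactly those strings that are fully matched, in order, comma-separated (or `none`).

1 → no match
2 → no match
3 → match
4 → no match
5 → match

3, 5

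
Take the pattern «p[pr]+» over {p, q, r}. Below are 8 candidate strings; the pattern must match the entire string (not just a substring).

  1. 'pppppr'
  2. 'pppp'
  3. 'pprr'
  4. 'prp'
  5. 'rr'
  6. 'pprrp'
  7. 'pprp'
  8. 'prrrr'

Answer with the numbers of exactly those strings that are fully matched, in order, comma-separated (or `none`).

1. 'pppppr' → match
2. 'pppp' → match
3. 'pprr' → match
4. 'prp' → match
5. 'rr' → no match — must start with 'p'
6. 'pprrp' → match
7. 'pprp' → match
8. 'prrrr' → match

1, 2, 3, 4, 6, 7, 8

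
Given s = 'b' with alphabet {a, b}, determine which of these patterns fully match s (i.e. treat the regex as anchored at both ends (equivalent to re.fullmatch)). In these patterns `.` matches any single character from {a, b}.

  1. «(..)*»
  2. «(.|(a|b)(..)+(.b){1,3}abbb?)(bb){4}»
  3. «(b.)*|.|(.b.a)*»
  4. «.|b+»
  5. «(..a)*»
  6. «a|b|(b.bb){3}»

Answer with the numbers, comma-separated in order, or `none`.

3, 4, 6

1 → no match
2 → no match — must end with 'bb'
3 → match
4 → match
5 → no match
6 → match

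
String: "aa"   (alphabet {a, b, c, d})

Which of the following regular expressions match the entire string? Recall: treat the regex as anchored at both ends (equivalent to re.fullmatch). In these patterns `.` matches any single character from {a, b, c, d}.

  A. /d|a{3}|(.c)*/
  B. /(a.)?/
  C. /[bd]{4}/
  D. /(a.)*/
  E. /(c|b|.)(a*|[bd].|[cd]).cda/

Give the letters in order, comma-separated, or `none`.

B, D

A → no match
B → match
C → no match
D → match
E → no match — must end with "cda"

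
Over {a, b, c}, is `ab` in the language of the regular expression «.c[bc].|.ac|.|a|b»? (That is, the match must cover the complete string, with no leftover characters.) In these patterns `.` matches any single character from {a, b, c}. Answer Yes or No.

No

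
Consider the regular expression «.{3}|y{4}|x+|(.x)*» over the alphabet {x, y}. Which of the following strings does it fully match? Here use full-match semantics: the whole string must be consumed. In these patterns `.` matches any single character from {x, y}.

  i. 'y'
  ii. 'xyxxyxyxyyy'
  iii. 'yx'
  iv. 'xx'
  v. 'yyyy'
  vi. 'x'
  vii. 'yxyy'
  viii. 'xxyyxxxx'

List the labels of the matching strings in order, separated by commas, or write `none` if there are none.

i → no match
ii → no match
iii → match
iv → match
v → match
vi → match
vii → no match
viii → no match

iii, iv, v, vi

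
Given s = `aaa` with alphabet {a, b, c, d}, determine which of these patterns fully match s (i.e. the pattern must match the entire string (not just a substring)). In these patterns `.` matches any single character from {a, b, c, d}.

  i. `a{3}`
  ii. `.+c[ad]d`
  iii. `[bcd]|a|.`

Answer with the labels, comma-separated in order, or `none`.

i

i → match
ii → no match — must end with `d`
iii → no match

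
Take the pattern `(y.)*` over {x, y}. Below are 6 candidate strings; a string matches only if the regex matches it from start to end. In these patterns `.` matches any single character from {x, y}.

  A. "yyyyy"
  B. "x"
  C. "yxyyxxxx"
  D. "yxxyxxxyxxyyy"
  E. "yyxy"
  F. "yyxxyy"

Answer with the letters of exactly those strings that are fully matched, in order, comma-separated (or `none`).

A → no match
B → no match
C → no match
D → no match
E → no match
F → no match

none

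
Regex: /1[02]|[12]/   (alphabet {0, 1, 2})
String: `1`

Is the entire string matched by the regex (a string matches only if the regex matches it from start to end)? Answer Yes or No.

Yes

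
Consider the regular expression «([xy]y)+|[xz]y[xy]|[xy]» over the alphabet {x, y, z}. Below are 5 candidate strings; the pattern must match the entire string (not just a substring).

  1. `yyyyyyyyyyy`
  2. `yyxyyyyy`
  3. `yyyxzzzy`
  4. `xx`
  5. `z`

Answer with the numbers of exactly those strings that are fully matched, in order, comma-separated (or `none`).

1 → no match
2 → match
3 → no match
4 → no match
5 → no match

2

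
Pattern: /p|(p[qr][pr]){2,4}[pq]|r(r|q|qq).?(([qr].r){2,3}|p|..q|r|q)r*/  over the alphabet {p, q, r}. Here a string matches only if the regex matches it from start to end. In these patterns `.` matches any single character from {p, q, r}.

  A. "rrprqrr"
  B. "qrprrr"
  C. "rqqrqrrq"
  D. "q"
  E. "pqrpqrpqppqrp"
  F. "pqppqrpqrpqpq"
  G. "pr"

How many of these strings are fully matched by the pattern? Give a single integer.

3

A → match
B → no match
C → no match
D → no match
E → match
F → match
G → no match
Total matched: 3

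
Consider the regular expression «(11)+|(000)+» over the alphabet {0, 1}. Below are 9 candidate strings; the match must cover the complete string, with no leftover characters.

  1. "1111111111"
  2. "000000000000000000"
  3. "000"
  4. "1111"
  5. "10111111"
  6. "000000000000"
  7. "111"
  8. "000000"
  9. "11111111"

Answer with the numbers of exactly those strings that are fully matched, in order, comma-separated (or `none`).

1 → match
2 → match
3 → match
4 → match
5 → no match
6 → match
7 → no match
8 → match
9 → match

1, 2, 3, 4, 6, 8, 9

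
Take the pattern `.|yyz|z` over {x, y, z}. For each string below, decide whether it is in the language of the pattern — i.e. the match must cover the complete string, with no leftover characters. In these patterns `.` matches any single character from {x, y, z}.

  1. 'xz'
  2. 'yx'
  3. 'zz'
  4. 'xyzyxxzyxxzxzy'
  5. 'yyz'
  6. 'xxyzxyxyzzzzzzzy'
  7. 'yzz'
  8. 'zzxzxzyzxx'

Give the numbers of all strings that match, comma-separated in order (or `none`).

5

1 → no match
2 → no match
3 → no match
4 → no match
5 → match
6 → no match
7 → no match
8 → no match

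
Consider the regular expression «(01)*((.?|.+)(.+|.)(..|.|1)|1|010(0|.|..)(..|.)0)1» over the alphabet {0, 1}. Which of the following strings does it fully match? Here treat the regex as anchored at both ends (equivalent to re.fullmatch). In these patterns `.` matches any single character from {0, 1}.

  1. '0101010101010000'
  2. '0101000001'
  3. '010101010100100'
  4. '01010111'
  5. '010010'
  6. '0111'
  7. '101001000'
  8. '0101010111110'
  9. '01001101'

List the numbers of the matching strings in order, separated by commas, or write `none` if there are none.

2, 4, 6, 9

1 → no match — must end with '1'
2. '0101000001' → match
3 → no match — must end with '1'
4. '01010111' → match
5. '010010' → no match — must end with '1'
6. '0111' → match
7. '101001000' → no match — must end with '1'
8 → no match — must end with '1'
9. '01001101' → match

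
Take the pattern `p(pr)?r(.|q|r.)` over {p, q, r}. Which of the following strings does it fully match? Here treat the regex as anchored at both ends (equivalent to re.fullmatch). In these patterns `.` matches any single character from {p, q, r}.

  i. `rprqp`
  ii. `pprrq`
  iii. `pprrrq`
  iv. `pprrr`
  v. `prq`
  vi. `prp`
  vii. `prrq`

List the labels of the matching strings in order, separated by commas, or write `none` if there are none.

ii, iii, iv, v, vi, vii

i. `rprqp` → no match — must start with `p`
ii. `pprrq` → match
iii. `pprrrq` → match
iv. `pprrr` → match
v. `prq` → match
vi. `prp` → match
vii. `prrq` → match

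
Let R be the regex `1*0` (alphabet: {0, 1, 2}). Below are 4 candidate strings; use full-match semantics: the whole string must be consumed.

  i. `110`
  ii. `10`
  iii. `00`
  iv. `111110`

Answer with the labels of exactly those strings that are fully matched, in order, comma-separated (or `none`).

i → match
ii → match
iii → no match
iv → match

i, ii, iv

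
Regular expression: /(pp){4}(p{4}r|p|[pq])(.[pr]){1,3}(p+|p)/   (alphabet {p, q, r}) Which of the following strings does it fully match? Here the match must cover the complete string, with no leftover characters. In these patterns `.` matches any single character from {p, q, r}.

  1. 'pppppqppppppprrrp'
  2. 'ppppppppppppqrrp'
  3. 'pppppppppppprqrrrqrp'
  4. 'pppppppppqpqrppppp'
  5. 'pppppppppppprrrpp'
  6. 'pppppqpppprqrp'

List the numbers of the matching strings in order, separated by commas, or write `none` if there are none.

1 → no match
2 → no match
3 → match
4 → match
5 → match
6 → no match

3, 4, 5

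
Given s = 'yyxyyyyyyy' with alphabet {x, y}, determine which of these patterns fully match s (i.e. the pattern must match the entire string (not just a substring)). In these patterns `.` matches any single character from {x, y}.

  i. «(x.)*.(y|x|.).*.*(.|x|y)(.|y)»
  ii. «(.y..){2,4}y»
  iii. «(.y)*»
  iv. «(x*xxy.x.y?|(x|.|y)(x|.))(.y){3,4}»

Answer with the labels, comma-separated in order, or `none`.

i → match
ii → no match
iii → match
iv → match

i, iii, iv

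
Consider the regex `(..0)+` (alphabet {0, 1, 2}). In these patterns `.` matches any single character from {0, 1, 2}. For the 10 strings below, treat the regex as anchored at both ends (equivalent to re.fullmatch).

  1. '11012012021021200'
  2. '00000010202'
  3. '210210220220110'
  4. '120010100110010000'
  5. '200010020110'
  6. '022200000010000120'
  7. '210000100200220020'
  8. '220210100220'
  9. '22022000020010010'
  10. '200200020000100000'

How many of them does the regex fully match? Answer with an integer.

6

1 → no match
2 → no match — must end with '0'
3 → match
4 → match
5 → match
6 → no match
7 → match
8 → match
9 → no match
10 → match
Total matched: 6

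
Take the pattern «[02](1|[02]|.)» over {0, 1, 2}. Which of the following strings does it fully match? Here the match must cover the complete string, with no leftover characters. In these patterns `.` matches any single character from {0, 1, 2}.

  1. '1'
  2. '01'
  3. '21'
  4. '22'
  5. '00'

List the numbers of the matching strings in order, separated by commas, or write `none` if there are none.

2, 3, 4, 5

1 → no match
2 → match
3 → match
4 → match
5 → match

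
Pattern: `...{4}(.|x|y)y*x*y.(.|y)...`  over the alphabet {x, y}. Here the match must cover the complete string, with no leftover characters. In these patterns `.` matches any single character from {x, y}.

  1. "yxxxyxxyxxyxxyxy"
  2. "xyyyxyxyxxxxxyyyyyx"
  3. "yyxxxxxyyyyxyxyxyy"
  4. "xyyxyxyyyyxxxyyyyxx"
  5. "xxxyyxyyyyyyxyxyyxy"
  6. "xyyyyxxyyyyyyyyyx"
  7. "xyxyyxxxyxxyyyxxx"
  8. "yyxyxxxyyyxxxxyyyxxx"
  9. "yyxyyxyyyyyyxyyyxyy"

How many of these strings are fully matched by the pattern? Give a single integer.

1 → match
2 → match
3 → match
4 → match
5 → match
6 → match
7 → no match
8 → match
9 → match
Total matched: 8

8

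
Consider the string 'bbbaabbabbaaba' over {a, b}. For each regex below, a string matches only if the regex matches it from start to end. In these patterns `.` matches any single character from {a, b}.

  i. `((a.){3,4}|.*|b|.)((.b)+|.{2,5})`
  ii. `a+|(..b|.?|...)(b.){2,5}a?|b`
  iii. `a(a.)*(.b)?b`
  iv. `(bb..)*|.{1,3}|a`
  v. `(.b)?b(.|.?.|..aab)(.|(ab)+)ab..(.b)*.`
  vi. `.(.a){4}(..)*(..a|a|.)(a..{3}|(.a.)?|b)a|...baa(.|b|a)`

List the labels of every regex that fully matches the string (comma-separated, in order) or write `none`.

i → match
ii → no match
iii → no match — must start with 'a'
iv → no match
v → match
vi → no match

i, v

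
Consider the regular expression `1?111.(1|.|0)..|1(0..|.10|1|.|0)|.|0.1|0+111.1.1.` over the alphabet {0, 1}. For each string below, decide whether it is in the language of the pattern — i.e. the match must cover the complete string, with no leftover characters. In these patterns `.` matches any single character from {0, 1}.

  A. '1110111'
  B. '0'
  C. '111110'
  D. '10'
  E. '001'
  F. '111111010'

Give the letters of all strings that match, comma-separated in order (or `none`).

A → match
B → match
C → no match
D → match
E → match
F → no match

A, B, D, E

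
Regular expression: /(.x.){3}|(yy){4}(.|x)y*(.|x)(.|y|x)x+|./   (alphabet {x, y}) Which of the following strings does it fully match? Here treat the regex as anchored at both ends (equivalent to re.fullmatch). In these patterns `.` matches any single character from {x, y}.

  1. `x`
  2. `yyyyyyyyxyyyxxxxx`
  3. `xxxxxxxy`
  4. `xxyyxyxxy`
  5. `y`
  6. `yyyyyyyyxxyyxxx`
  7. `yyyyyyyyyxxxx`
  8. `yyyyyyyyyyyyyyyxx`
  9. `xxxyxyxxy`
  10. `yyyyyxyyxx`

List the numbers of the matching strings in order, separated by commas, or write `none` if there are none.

1, 2, 4, 5, 7, 8, 9

1 → match
2 → match
3 → no match
4 → match
5 → match
6 → no match
7 → match
8 → match
9 → match
10 → no match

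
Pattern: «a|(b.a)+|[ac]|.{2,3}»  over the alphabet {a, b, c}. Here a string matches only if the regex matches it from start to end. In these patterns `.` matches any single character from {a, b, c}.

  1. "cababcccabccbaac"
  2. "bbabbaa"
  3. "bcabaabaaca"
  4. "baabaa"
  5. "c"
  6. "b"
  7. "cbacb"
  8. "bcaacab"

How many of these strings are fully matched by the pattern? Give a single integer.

1 → no match
2 → no match
3 → no match
4 → match
5 → match
6 → no match
7 → no match
8 → no match
Total matched: 2

2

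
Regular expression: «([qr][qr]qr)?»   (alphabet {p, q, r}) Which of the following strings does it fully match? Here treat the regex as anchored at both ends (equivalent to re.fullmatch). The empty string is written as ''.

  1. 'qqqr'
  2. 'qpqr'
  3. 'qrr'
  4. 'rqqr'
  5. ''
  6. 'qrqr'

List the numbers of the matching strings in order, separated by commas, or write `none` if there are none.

1, 4, 5, 6

1. 'qqqr' → match
2. 'qpqr' → no match
3. 'qrr' → no match
4. 'rqqr' → match
5. '' → match
6. 'qrqr' → match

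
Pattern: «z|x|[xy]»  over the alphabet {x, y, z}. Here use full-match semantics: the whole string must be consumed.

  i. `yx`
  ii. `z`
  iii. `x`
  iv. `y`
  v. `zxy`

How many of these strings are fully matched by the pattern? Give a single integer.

3

i → no match
ii → match
iii → match
iv → match
v → no match
Total matched: 3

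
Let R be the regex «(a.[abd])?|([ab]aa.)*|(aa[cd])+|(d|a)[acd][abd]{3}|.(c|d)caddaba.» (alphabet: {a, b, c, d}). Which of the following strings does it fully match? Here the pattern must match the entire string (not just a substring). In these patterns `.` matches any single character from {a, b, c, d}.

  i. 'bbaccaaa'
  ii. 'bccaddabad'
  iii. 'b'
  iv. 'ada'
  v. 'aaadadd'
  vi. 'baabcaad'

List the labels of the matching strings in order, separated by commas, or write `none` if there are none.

i → no match
ii → match
iii → no match
iv → match
v → no match
vi → no match

ii, iv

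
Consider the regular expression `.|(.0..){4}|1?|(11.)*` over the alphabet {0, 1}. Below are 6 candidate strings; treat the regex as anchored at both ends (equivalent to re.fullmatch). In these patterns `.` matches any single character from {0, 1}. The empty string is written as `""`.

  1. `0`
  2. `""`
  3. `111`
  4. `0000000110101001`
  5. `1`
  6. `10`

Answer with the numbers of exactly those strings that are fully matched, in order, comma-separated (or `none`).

1. `0` → match
2. `""` → match
3. `111` → match
4 → match
5. `1` → match
6. `10` → no match

1, 2, 3, 4, 5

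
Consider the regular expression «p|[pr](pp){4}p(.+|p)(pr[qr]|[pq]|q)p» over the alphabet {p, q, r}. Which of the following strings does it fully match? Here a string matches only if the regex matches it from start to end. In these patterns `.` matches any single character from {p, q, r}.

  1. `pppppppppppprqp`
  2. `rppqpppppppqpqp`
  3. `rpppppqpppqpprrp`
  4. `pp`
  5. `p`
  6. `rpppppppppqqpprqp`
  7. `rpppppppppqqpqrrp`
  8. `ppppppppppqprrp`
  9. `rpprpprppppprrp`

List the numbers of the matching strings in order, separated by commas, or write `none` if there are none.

1 → match
2 → no match
3 → no match
4. `pp` → no match
5. `p` → match
6 → match
7 → no match
8 → match
9 → no match

1, 5, 6, 8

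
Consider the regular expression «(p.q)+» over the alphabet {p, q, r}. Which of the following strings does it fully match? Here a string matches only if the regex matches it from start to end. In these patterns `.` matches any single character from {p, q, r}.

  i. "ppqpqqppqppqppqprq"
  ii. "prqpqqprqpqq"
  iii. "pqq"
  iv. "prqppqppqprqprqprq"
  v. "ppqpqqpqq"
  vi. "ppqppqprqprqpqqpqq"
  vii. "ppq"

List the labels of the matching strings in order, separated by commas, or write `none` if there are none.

i, ii, iii, iv, v, vi, vii

i → match
ii → match
iii → match
iv → match
v → match
vi → match
vii → match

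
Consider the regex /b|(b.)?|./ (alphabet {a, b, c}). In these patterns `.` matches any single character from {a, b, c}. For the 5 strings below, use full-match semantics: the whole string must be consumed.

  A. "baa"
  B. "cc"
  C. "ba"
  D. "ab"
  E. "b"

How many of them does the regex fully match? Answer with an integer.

A. "baa" → no match
B. "cc" → no match
C. "ba" → match
D. "ab" → no match
E. "b" → match
Total matched: 2

2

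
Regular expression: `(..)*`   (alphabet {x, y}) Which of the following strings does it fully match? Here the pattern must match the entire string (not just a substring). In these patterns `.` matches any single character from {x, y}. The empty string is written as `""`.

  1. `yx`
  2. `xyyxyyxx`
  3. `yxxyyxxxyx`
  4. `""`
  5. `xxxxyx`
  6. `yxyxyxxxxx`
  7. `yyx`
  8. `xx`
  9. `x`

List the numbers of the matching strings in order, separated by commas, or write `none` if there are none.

1, 2, 3, 4, 5, 6, 8

1 → match
2 → match
3 → match
4 → match
5 → match
6 → match
7 → no match
8 → match
9 → no match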